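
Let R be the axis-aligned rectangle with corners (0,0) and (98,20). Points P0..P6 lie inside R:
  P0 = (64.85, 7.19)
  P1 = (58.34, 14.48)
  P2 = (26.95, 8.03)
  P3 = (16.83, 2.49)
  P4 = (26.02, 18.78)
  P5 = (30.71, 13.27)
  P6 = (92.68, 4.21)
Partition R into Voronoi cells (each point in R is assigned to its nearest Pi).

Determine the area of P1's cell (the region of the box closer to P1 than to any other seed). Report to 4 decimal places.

Area of P1's cell: 319.3051

1. box [0,98]×[0,20]: [(0, 0) (98, 0) (98, 20) (0, 20)]
2. ⊥bis P1·P0 via (61.595,10.835): [(0, 0) (49.4618, 0) (71.8581, 20) (0, 20)]  |A|=1213.1991
3. ⊥bis P1·P2 via (42.645,11.255): [(44.9577, 0) (49.4618, 0) (71.8581, 20) (40.8481, 20)]  |A|=355.1415
4. ⊥bis P1·P3 via (37.585,8.485): [(44.9577, 0) (49.4618, 0) (71.8581, 20) (40.8481, 20)]  |A|=355.1415
5. ⊥bis P1·P4 via (42.18,16.63): [(41.9287, 14.7411) (44.9577, 0) (49.4618, 0) (71.8581, 20) (42.6284, 20)]  |A|=350.4604
6. ⊥bis P1·P5 via (44.525,13.875): [(45.1326, 0) (49.4618, 0) (71.8581, 20) (44.2568, 20)]  |A|=319.3051
7. ⊥bis P1·P6 via (75.51,9.345): [(45.1326, 0) (49.4618, 0) (71.8581, 20) (44.2568, 20)]  |A|=319.3051
8. canonical 4-gon: [(45.1326, 0) (49.4618, 0) (71.8581, 20) (44.2568, 20)]
9. shoelace: 319.3051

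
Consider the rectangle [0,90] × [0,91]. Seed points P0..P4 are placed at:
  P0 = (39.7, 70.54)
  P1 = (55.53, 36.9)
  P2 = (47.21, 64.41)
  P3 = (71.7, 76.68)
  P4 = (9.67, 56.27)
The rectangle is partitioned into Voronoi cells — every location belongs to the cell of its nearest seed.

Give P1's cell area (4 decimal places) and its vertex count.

1. box [0,90]×[0,91]: [(0, 0) (90, 0) (90, 91) (0, 91)]
2. ⊥bis P1·P0 via (47.615,53.72): [(0, 31.3138) (0, 0) (90, 0) (90, 73.6651)]  |A|=4724.0512
3. ⊥bis P1·P2 via (51.37,50.655): [(22.6313, 41.9634) (0, 31.3138) (0, 0) (90, 0) (90, 62.3381)]  |A|=4342.5064
4. ⊥bis P1·P3 via (63.615,56.79): [(67.0451, 55.3957) (22.6313, 41.9634) (0, 31.3138) (0, 0) (90, 0) (90, 46.0649)]  |A|=4155.7316
5. ⊥bis P1·P4 via (32.6,46.585): [(67.0451, 55.3957) (31.822, 44.743) (12.9238, 0) (90, 0) (90, 46.0649)]  |A|=3350.8883
6. canonical 5-gon: [(67.0451, 55.3957) (31.822, 44.743) (12.9238, 0) (90, 0) (90, 46.0649)]
7. shoelace: 3350.8883

Area of P1's cell: 3350.8883 (5 vertices)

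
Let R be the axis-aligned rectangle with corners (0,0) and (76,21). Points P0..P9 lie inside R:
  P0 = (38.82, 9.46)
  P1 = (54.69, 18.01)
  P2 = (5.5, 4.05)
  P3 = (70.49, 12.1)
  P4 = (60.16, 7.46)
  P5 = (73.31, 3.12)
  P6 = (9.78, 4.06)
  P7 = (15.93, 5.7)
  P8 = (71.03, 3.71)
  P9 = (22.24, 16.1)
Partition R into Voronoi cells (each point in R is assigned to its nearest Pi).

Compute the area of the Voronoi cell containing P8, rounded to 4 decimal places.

1. box [0,76]×[0,21]: [(0, 0) (76, 0) (76, 21) (0, 21)]
2. ⊥bis P8·P0 via (54.925,6.585): [(53.7495, 0) (76, 0) (76, 21) (57.4983, 21)]  |A|=427.8983
3. ⊥bis P8·P1 via (62.86,10.86): [(53.8503, 0.565) (53.7495, 0) (76, 0) (76, 21) (71.7341, 21)]  |A|=282.4449
4. ⊥bis P8·P2 via (38.265,3.88): [(53.8503, 0.565) (53.7495, 0) (76, 0) (76, 21) (71.7341, 21)]  |A|=282.4449
5. ⊥bis P8·P3 via (70.76,7.905): [(59.648, 7.1898) (53.8503, 0.565) (53.7495, 0) (76, 0) (76, 8.2423)]  |A|=148.681
6. ⊥bis P8·P4 via (65.595,5.585): [(66.2963, 7.6177) (63.6683, 0) (76, 0) (76, 8.2423)]  |A|=86.9602
7. ⊥bis P8·P5 via (72.17,3.415): [(73.3754, 8.0733) (66.2963, 7.6177) (63.6683, 0) (71.2863, 0)]  |A|=57.1164
8. ⊥bis P8·P6 via (40.405,3.885): [(73.3754, 8.0733) (66.2963, 7.6177) (63.6683, 0) (71.2863, 0)]  |A|=57.1164
9. ⊥bis P8·P7 via (43.48,4.705): [(73.3754, 8.0733) (66.2963, 7.6177) (63.6683, 0) (71.2863, 0)]  |A|=57.1164
10. ⊥bis P8·P9 via (46.635,9.905): [(73.3754, 8.0733) (66.2963, 7.6177) (63.6683, 0) (71.2863, 0)]  |A|=57.1164
11. canonical 4-gon: [(73.3754, 8.0733) (66.2963, 7.6177) (63.6683, 0) (71.2863, 0)]
12. shoelace: 57.1164

Area of P8's cell: 57.1164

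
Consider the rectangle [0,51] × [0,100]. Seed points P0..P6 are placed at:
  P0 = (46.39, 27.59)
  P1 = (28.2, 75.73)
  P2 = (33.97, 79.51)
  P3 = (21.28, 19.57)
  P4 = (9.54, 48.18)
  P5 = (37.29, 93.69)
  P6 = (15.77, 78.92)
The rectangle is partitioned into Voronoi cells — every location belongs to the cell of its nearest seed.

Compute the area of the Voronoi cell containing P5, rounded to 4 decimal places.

1. box [0,51]×[0,100]: [(0, 0) (51, 0) (51, 100) (0, 100)]
2. ⊥bis P5·P0 via (41.84,60.64): [(0, 54.8799) (51, 61.9011) (51, 100) (0, 100)]  |A|=2122.0861
3. ⊥bis P5·P1 via (32.745,84.71): [(51, 75.4707) (51, 100) (2.5351, 100)]  |A|=594.4058
4. ⊥bis P5·P2 via (35.63,86.6): [(23.3128, 89.4838) (51, 83.0014) (51, 100) (2.5351, 100)]  |A|=490.1541
5. ⊥bis P5·P3 via (29.285,56.63): [(23.3128, 89.4838) (51, 83.0014) (51, 100) (2.5351, 100)]  |A|=490.1541
6. ⊥bis P5·P4 via (23.415,70.935): [(23.3128, 89.4838) (51, 83.0014) (51, 100) (2.5351, 100)]  |A|=490.1541
7. ⊥bis P5·P6 via (26.53,86.305): [(24.5465, 89.195) (51, 83.0014) (51, 100) (17.1306, 100)]  |A|=407.8159
8. canonical 4-gon: [(24.5465, 89.195) (51, 83.0014) (51, 100) (17.1306, 100)]
9. shoelace: 407.8159

Area of P5's cell: 407.8159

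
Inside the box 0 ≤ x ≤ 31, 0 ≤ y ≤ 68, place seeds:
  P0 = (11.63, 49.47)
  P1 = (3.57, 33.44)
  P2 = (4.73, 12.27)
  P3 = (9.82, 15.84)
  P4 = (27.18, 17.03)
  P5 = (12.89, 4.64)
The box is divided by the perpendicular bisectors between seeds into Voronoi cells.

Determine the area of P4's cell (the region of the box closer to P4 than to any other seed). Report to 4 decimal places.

Area of P4's cell: 378.7761

1. box [0,31]×[0,68]: [(0, 0) (31, 0) (31, 68) (0, 68)]
2. ⊥bis P4·P0 via (19.405,33.25): [(0, 23.9483) (0, 0) (31, 0) (31, 38.808)]  |A|=972.7227
3. ⊥bis P4·P1 via (15.375,25.235): [(21.7156, 34.3576) (0, 3.1141) (0, 0) (31, 0) (31, 38.808)]  |A|=746.5095
4. ⊥bis P4·P2 via (15.955,14.65): [(21.7156, 34.3576) (14.0997, 23.4002) (19.0612, 0) (31, 0) (31, 38.808)]  |A|=501.5377
5. ⊥bis P4·P3 via (18.5,16.435): [(21.7156, 34.3576) (17.6704, 28.5375) (19.6266, 0) (31, 0) (31, 38.808)]  |A|=438.9487
6. ⊥bis P4·P5 via (20.035,10.835): [(21.7156, 34.3576) (17.6704, 28.5375) (18.785, 12.2766) (29.4294, 0) (31, 0) (31, 38.808)]  |A|=378.7761
7. canonical 6-gon: [(21.7156, 34.3576) (17.6704, 28.5375) (18.785, 12.2766) (29.4294, 0) (31, 0) (31, 38.808)]
8. shoelace: 378.7761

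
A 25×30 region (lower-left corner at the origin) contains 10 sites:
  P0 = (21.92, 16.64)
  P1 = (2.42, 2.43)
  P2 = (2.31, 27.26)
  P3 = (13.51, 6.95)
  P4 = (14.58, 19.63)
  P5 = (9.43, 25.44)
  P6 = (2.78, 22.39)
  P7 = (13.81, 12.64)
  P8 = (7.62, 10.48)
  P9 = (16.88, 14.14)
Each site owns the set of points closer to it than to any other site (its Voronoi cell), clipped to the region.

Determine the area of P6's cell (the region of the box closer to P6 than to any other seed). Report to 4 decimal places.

Area of P6's cell: 65.5184

1. box [0,25]×[0,30]: [(0, 0) (25, 0) (25, 30) (0, 30)]
2. ⊥bis P6·P0 via (12.35,19.515): [(0, 0) (6.4873, 0) (15.4999, 30) (0, 30)]  |A|=329.8084
3. ⊥bis P6·P1 via (2.6,12.41): [(0, 12.4569) (10.1745, 12.2734) (15.4999, 30) (0, 30)]  |A|=226.6263
4. ⊥bis P6·P2 via (2.545,24.825): [(0, 24.5794) (0, 12.4569) (10.1745, 12.2734) (14.2856, 25.9581)]  |A|=156.5832
5. ⊥bis P6·P3 via (8.145,14.67): [(0, 24.5794) (0, 12.4569) (4.835, 12.3697) (11.62, 17.0849) (14.2856, 25.9581)]  |A|=143.6679
6. ⊥bis P6·P4 via (8.68,21.01): [(9.7346, 25.5189) (0, 24.5794) (0, 12.4569) (4.835, 12.3697) (7.0131, 13.8834)]  |A|=101.6174
7. ⊥bis P6·P5 via (6.105,23.915): [(8.2603, 19.2157) (5.5544, 25.1154) (0, 24.5794) (0, 12.4569) (4.835, 12.3697) (7.0131, 13.8834)]  |A|=88.7406
8. ⊥bis P6·P7 via (8.295,17.515): [(7.7069, 16.8497) (8.2603, 19.2157) (5.5544, 25.1154) (0, 24.5794) (0, 12.4569) (3.7639, 12.389)]  |A|=83.6082
9. ⊥bis P6·P8 via (5.2,16.435): [(7.863, 17.5172) (8.2603, 19.2157) (5.5544, 25.1154) (0, 24.5794) (0, 14.3218)]  |A|=65.5184
10. ⊥bis P6·P9 via (9.83,18.265): [(7.863, 17.5172) (8.2603, 19.2157) (5.5544, 25.1154) (0, 24.5794) (0, 14.3218)]  |A|=65.5184
11. canonical 5-gon: [(7.863, 17.5172) (8.2603, 19.2157) (5.5544, 25.1154) (0, 24.5794) (0, 14.3218)]
12. shoelace: 65.5184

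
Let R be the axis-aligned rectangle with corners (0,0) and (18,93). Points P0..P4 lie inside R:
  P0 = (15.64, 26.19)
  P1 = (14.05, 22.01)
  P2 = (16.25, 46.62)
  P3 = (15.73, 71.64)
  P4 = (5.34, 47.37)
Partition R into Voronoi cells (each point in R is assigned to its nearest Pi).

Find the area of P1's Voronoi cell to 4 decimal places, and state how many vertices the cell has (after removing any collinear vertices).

1. box [0,18]×[0,93]: [(0, 0) (18, 0) (18, 93) (0, 93)]
2. ⊥bis P1·P0 via (14.845,24.1): [(0, 29.7468) (0, 0) (18, 0) (18, 22.8999)]  |A|=473.8201
3. ⊥bis P1·P2 via (15.15,34.315): [(0, 29.7468) (0, 0) (18, 0) (18, 22.8999)]  |A|=473.8201
4. ⊥bis P1·P3 via (14.89,46.825): [(0, 29.7468) (0, 0) (18, 0) (18, 22.8999)]  |A|=473.8201
5. ⊥bis P1·P4 via (9.695,34.69): [(0, 29.7468) (0, 0) (18, 0) (18, 22.8999)]  |A|=473.8201
6. canonical 4-gon: [(0, 29.7468) (0, 0) (18, 0) (18, 22.8999)]
7. shoelace: 473.8201

Area of P1's cell: 473.8201 (4 vertices)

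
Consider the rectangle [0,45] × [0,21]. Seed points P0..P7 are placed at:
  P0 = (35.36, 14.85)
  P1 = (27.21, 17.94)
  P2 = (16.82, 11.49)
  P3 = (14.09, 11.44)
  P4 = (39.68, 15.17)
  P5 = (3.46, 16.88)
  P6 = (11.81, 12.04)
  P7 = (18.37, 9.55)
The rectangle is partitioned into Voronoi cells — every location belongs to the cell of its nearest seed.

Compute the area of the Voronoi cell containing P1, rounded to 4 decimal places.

Area of P1's cell: 102.9859

1. box [0,45]×[0,21]: [(0, 0) (45, 0) (45, 21) (0, 21)]
2. ⊥bis P1·P0 via (31.285,16.395): [(0, 0) (25.069, 0) (33.0309, 21) (0, 21)]  |A|=610.0492
3. ⊥bis P1·P2 via (22.015,14.715): [(27.3747, 6.0814) (33.0309, 21) (18.1133, 21)]  |A|=111.2752
4. ⊥bis P1·P3 via (20.65,14.69): [(27.3747, 6.0814) (33.0309, 21) (18.1133, 21)]  |A|=111.2752
5. ⊥bis P1·P4 via (33.445,16.555): [(27.3747, 6.0814) (33.0309, 21) (18.1133, 21)]  |A|=111.2752
6. ⊥bis P1·P5 via (15.335,17.41): [(27.3747, 6.0814) (33.0309, 21) (18.1133, 21)]  |A|=111.2752
7. ⊥bis P1·P6 via (19.51,14.99): [(27.3747, 6.0814) (33.0309, 21) (18.1133, 21)]  |A|=111.2752
8. ⊥bis P1·P7 via (22.79,13.745): [(22.2904, 14.2714) (28.1422, 8.1057) (33.0309, 21) (18.1133, 21)]  |A|=102.9859
9. canonical 4-gon: [(22.2904, 14.2714) (28.1422, 8.1057) (33.0309, 21) (18.1133, 21)]
10. shoelace: 102.9859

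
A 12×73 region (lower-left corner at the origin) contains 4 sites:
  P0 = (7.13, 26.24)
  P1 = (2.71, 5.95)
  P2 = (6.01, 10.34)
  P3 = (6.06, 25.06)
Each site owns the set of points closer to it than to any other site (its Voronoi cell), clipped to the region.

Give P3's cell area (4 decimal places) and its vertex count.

Area of P3's cell: 101.8730 (4 vertices)

1. box [0,12]×[0,73]: [(0, 0) (12, 0) (12, 73) (0, 73)]
2. ⊥bis P3·P0 via (6.595,25.65): [(0, 31.6302) (0, 0) (12, 0) (12, 20.7489)]  |A|=314.2744
3. ⊥bis P3·P1 via (4.385,15.505): [(0, 31.6302) (0, 16.2737) (12, 14.1701) (12, 20.7489)]  |A|=131.6117
4. ⊥bis P3·P2 via (6.035,17.7): [(0, 31.6302) (0, 17.7205) (12, 17.6797) (12, 20.7489)]  |A|=101.873
5. canonical 4-gon: [(0, 31.6302) (0, 17.7205) (12, 17.6797) (12, 20.7489)]
6. shoelace: 101.873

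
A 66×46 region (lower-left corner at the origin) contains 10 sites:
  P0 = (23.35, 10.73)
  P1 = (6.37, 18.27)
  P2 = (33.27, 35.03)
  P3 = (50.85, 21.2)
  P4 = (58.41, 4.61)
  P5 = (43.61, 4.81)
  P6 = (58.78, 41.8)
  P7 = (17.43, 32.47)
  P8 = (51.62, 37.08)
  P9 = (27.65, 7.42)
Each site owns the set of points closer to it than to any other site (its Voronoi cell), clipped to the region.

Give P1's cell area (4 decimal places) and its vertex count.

1. box [0,66]×[0,46]: [(0, 0) (66, 0) (66, 46) (0, 46)]
2. ⊥bis P1·P0 via (14.86,14.5): [(0, 0) (8.4212, 0) (28.8476, 46) (0, 46)]  |A|=857.1843
3. ⊥bis P1·P2 via (19.82,26.65): [(0, 0) (8.4212, 0) (20.0741, 26.2421) (7.764, 46) (0, 46)]  |A|=648.9007
4. ⊥bis P1·P3 via (28.61,19.735): [(0, 0) (8.4212, 0) (20.0741, 26.2421) (7.764, 46) (0, 46)]  |A|=648.9007
5. ⊥bis P1·P4 via (32.39,11.44): [(0, 0) (8.4212, 0) (20.0741, 26.2421) (7.764, 46) (0, 46)]  |A|=648.9007
6. ⊥bis P1·P5 via (24.99,11.54): [(0, 0) (8.4212, 0) (20.0741, 26.2421) (7.764, 46) (0, 46)]  |A|=648.9007
7. ⊥bis P1·P6 via (32.575,30.035): [(0, 0) (8.4212, 0) (20.0741, 26.2421) (7.764, 46) (0, 46)]  |A|=648.9007
8. ⊥bis P1·P7 via (11.9,25.37): [(0, 34.6386) (0, 0) (8.4212, 0) (17.6858, 20.8636)]  |A|=394.154
9. ⊥bis P1·P8 via (28.995,27.675): [(0, 34.6386) (0, 0) (8.4212, 0) (17.6858, 20.8636)]  |A|=394.154
10. ⊥bis P1·P9 via (17.01,12.845): [(0, 34.6386) (0, 0) (8.4212, 0) (17.6858, 20.8636)]  |A|=394.154
11. canonical 4-gon: [(0, 34.6386) (0, 0) (8.4212, 0) (17.6858, 20.8636)]
12. shoelace: 394.154

Area of P1's cell: 394.1540 (4 vertices)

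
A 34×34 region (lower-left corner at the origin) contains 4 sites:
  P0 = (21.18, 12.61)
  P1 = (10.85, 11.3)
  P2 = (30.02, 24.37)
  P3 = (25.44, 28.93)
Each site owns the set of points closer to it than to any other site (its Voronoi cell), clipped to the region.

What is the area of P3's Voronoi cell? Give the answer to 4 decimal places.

Area of P3's cell: 245.6114

1. box [0,34]×[0,34]: [(0, 0) (34, 0) (34, 34) (0, 34)]
2. ⊥bis P3·P0 via (23.31,20.77): [(0, 26.8546) (34, 17.9796) (34, 34) (0, 34)]  |A|=393.8187
3. ⊥bis P3·P1 via (18.145,20.115): [(14.6091, 23.0412) (34, 17.9796) (34, 34) (1.3669, 34)]  |A|=334.135
4. ⊥bis P3·P2 via (27.73,26.65): [(14.6091, 23.0412) (22.1715, 21.0672) (34, 32.9475) (34, 34) (1.3669, 34)]  |A|=245.6114
5. canonical 5-gon: [(14.6091, 23.0412) (22.1715, 21.0672) (34, 32.9475) (34, 34) (1.3669, 34)]
6. shoelace: 245.6114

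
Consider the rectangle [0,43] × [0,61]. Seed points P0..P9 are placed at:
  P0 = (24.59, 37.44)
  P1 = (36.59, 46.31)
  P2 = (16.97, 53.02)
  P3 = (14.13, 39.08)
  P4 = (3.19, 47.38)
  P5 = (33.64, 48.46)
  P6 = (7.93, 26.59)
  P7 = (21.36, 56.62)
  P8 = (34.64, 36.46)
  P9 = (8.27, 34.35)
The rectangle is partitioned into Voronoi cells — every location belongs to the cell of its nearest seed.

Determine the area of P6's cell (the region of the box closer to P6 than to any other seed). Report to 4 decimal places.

1. box [0,43]×[0,61]: [(0, 0) (43, 0) (43, 61) (0, 61)]
2. ⊥bis P6·P0 via (16.26,32.015): [(0, 56.982) (0, 0) (37.1101, 0)]  |A|=1057.3034
3. ⊥bis P6·P1 via (22.26,36.45): [(0, 56.982) (0, 0) (37.1101, 0)]  |A|=1057.3034
4. ⊥bis P6·P2 via (12.45,39.805): [(10.8246, 40.3609) (0, 44.0633) (0, 0) (37.1101, 0)]  |A|=987.3838
5. ⊥bis P6·P3 via (11.03,32.835): [(17.9693, 29.3903) (0, 38.3103) (0, 0) (37.1101, 0)]  |A|=889.5442
6. ⊥bis P6·P4 via (5.56,36.985): [(17.9693, 29.3903) (3.5794, 36.5334) (0, 35.7174) (0, 0) (37.1101, 0)]  |A|=884.9037
7. ⊥bis P6·P5 via (20.785,37.525): [(17.9693, 29.3903) (3.5794, 36.5334) (0, 35.7174) (0, 0) (37.1101, 0)]  |A|=884.9037
8. ⊥bis P6·P7 via (14.645,41.605): [(17.9693, 29.3903) (3.5794, 36.5334) (0, 35.7174) (0, 0) (37.1101, 0)]  |A|=884.9037
9. ⊥bis P6·P8 via (21.285,31.525): [(27.4572, 14.8218) (17.9693, 29.3903) (3.5794, 36.5334) (0, 35.7174) (0, 0) (32.9343, 0)]  |A|=853.9568
10. ⊥bis P6·P9 via (8.1,30.47): [(27.4572, 14.8218) (17.9693, 29.3903) (16.5392, 30.1002) (0, 30.8249) (0, 0) (32.9343, 0)]  |A|=796.6964
11. canonical 6-gon: [(27.4572, 14.8218) (17.9693, 29.3903) (16.5392, 30.1002) (0, 30.8249) (0, 0) (32.9343, 0)]
12. shoelace: 796.6964

Area of P6's cell: 796.6964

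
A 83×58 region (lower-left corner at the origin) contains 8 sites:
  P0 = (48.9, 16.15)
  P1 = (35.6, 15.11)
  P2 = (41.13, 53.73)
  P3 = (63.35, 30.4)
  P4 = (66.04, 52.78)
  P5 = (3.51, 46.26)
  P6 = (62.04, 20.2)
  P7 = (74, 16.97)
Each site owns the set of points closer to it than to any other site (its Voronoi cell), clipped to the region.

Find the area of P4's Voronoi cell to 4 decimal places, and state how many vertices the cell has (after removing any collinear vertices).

1. box [0,83]×[0,58]: [(0, 0) (83, 0) (83, 58) (0, 58)]
2. ⊥bis P4·P0 via (57.47,34.465): [(83, 22.5189) (83, 58) (7.1732, 58)]  |A|=1345.2075
3. ⊥bis P4·P1 via (50.82,33.945): [(40.1432, 42.5726) (83, 22.5189) (83, 58) (21.0515, 58)]  |A|=1238.1542
4. ⊥bis P4·P2 via (53.585,53.255): [(52.9491, 36.5804) (83, 22.5189) (83, 58) (53.766, 58)]  |A|=846.2094
5. ⊥bis P4·P3 via (64.695,41.59): [(53.1929, 42.9725) (83, 39.3898) (83, 58) (53.766, 58)]  |A|=497.0154
6. ⊥bis P4·P5 via (34.775,49.52): [(53.1929, 42.9725) (83, 39.3898) (83, 58) (53.766, 58)]  |A|=497.0154
7. ⊥bis P4·P6 via (64.04,36.49): [(53.1929, 42.9725) (83, 39.3898) (83, 58) (53.766, 58)]  |A|=497.0154
8. ⊥bis P4·P7 via (70.02,34.875): [(53.1929, 42.9725) (83, 39.3898) (83, 58) (53.766, 58)]  |A|=497.0154
9. canonical 4-gon: [(53.1929, 42.9725) (83, 39.3898) (83, 58) (53.766, 58)]
10. shoelace: 497.0154

Area of P4's cell: 497.0154 (4 vertices)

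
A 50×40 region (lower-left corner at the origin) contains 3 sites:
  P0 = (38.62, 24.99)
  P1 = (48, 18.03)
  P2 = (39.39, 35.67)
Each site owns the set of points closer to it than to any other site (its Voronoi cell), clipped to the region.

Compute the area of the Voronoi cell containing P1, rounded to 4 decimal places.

Area of P1's cell: 345.5076

1. box [0,50]×[0,40]: [(0, 0) (50, 0) (50, 40) (0, 40)]
2. ⊥bis P1·P0 via (43.31,21.51): [(27.3495, 0) (50, 0) (50, 30.5261)]  |A|=345.7161
3. ⊥bis P1·P2 via (43.695,26.85): [(49.3035, 29.5875) (27.3495, 0) (50, 0) (50, 29.9274)]  |A|=345.5076
4. canonical 4-gon: [(49.3035, 29.5875) (27.3495, 0) (50, 0) (50, 29.9274)]
5. shoelace: 345.5076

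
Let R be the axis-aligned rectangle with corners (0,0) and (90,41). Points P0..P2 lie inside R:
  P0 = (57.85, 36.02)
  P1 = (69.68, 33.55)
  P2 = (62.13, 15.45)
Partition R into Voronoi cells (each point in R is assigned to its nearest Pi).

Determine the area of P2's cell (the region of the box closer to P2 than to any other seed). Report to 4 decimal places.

1. box [0,90]×[0,41]: [(0, 0) (90, 0) (90, 41) (0, 41)]
2. ⊥bis P2·P0 via (59.99,25.735): [(0, 13.2529) (0, 0) (90, 0) (90, 31.9792)]  |A|=2035.4428
3. ⊥bis P2·P1 via (65.905,24.5): [(61.9611, 26.1451) (0, 13.2529) (0, 0) (90, 0) (90, 14.4493)]  |A|=1789.6835
4. canonical 5-gon: [(61.9611, 26.1451) (0, 13.2529) (0, 0) (90, 0) (90, 14.4493)]
5. shoelace: 1789.6835

Area of P2's cell: 1789.6835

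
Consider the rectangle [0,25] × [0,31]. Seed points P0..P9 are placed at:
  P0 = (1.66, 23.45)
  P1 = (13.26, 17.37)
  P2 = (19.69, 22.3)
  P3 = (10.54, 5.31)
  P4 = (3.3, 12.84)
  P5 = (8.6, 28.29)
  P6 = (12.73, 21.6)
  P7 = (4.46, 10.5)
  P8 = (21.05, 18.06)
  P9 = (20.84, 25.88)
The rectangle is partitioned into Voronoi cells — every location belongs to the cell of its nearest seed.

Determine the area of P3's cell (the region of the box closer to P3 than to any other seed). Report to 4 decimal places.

Area of P3's cell: 185.5807

1. box [0,25]×[0,31]: [(0, 0) (25, 0) (25, 31) (0, 31)]
2. ⊥bis P3·P0 via (6.1,14.38): [(0, 11.3939) (0, 0) (25, 0) (25, 23.632)]  |A|=437.8241
3. ⊥bis P3·P1 via (11.9,11.34): [(3.678, 13.1944) (0, 11.3939) (0, 0) (25, 0) (25, 8.3854)]  |A|=275.2803
4. ⊥bis P3·P2 via (15.115,13.805): [(3.678, 13.1944) (0, 11.3939) (0, 0) (25, 0) (25, 8.3854)]  |A|=275.2803
5. ⊥bis P3·P4 via (6.92,9.075): [(9.7743, 11.8194) (0, 2.4215) (0, 0) (25, 0) (25, 8.3854)]  |A|=223.4139
6. ⊥bis P3·P5 via (9.57,16.8): [(9.7743, 11.8194) (0, 2.4215) (0, 0) (25, 0) (25, 8.3854)]  |A|=223.4139
7. ⊥bis P3·P6 via (11.635,13.455): [(9.7743, 11.8194) (0, 2.4215) (0, 0) (25, 0) (25, 8.3854)]  |A|=223.4139
8. ⊥bis P3·P7 via (7.5,7.905): [(10.6691, 11.6176) (0.7521, 0) (25, 0) (25, 8.3854)]  |A|=200.9362
9. ⊥bis P3·P8 via (15.795,11.685): [(17.8383, 10.0007) (10.6691, 11.6176) (0.7521, 0) (25, 0) (25, 4.0972)]  |A|=185.5807
10. ⊥bis P3·P9 via (15.69,15.595): [(17.8383, 10.0007) (10.6691, 11.6176) (0.7521, 0) (25, 0) (25, 4.0972)]  |A|=185.5807
11. canonical 5-gon: [(17.8383, 10.0007) (10.6691, 11.6176) (0.7521, 0) (25, 0) (25, 4.0972)]
12. shoelace: 185.5807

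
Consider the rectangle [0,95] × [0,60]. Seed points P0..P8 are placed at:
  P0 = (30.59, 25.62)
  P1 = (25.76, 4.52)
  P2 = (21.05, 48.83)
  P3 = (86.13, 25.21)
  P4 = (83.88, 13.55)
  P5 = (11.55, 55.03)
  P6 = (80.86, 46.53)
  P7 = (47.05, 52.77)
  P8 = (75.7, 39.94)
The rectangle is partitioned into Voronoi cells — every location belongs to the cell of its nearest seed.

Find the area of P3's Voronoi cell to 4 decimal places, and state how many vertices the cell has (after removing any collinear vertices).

1. box [0,95]×[0,60]: [(0, 0) (95, 0) (95, 60) (0, 60)]
2. ⊥bis P3·P0 via (58.36,25.415): [(58.1724, 0) (95, 0) (95, 60) (58.6153, 60)]  |A|=2196.3692
3. ⊥bis P3·P1 via (55.945,14.865): [(58.2328, 8.1895) (61.0395, 0) (95, 0) (95, 60) (58.6153, 60)]  |A|=2184.629
4. ⊥bis P3·P2 via (53.59,37.02): [(58.5465, 50.6766) (58.2328, 8.1895) (61.0395, 0) (95, 0) (95, 60) (61.9303, 60)]  |A|=2169.1754
5. ⊥bis P3·P4 via (85.005,19.38): [(58.5465, 50.6766) (58.3534, 24.5229) (95, 17.4513) (95, 60) (61.9303, 60)]  |A|=1409.5907
6. ⊥bis P3·P5 via (48.84,40.12): [(58.5465, 50.6766) (58.3534, 24.5229) (95, 17.4513) (95, 60) (61.9303, 60)]  |A|=1409.5907
7. ⊥bis P3·P6 via (83.495,35.87): [(58.3914, 29.6647) (58.3534, 24.5229) (95, 17.4513) (95, 38.7139)]  |A|=483.5469
8. ⊥bis P3·P7 via (66.59,38.99): [(60.3561, 30.1504) (58.3742, 27.34) (58.3534, 24.5229) (95, 17.4513) (95, 38.7139)]  |A|=481.2673
9. ⊥bis P3·P8 via (80.915,32.575): [(86.6805, 36.6574) (67.1468, 22.826) (95, 17.4513) (95, 38.7139)]  |A|=333.5653
10. canonical 4-gon: [(86.6805, 36.6574) (67.1468, 22.826) (95, 17.4513) (95, 38.7139)]
11. shoelace: 333.5653

Area of P3's cell: 333.5653 (4 vertices)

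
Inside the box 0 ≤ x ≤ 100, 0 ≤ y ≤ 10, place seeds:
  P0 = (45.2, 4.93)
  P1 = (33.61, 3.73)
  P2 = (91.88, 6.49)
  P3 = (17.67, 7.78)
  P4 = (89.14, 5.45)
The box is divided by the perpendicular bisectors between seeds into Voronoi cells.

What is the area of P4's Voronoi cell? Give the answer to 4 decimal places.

Area of P4's cell: 237.0593

1. box [0,100]×[0,10]: [(0, 0) (100, 0) (100, 10) (0, 10)]
2. ⊥bis P4·P0 via (67.17,5.19): [(67.2314, 0) (100, 0) (100, 10) (67.1131, 10)]  |A|=328.2775
3. ⊥bis P4·P1 via (61.375,4.59): [(67.2314, 0) (100, 0) (100, 10) (67.1131, 10)]  |A|=328.2775
4. ⊥bis P4·P2 via (90.51,5.97): [(67.2314, 0) (92.776, 0) (88.9804, 10) (67.1131, 10)]  |A|=237.0593
5. ⊥bis P4·P3 via (53.405,6.615): [(67.2314, 0) (92.776, 0) (88.9804, 10) (67.1131, 10)]  |A|=237.0593
6. canonical 4-gon: [(67.2314, 0) (92.776, 0) (88.9804, 10) (67.1131, 10)]
7. shoelace: 237.0593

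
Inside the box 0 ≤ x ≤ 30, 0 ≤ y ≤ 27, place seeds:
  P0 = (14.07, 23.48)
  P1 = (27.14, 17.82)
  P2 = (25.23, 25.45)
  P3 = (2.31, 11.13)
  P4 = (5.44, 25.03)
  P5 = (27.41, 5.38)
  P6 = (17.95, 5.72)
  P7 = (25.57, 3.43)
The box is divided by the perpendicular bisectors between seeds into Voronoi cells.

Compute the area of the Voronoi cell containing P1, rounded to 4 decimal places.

1. box [0,30]×[0,27]: [(0, 0) (30, 0) (30, 27) (0, 27)]
2. ⊥bis P1·P0 via (20.605,20.65): [(11.6625, 0) (30, 0) (30, 27) (23.3549, 27)]  |A|=337.2658
3. ⊥bis P1·P2 via (26.185,21.635): [(20.405, 20.1881) (11.6625, 0) (30, 0) (30, 22.59)]  |A|=293.4759
4. ⊥bis P1·P3 via (14.725,14.475): [(20.405, 20.1881) (15.9546, 9.9113) (18.625, 0) (30, 0) (30, 22.59)]  |A|=258.9717
5. ⊥bis P1·P4 via (16.29,21.425): [(20.405, 20.1881) (15.9546, 9.9113) (18.625, 0) (30, 0) (30, 22.59)]  |A|=258.9717
6. ⊥bis P1·P5 via (27.275,11.6): [(20.405, 20.1881) (16.5854, 11.368) (30, 11.6591) (30, 22.59)]  |A|=111.044
7. ⊥bis P1·P6 via (22.545,11.77): [(20.405, 20.1881) (18.1914, 15.0766) (22.894, 11.5049) (30, 11.6591) (30, 22.59)]  |A|=99.4559
8. ⊥bis P1·P7 via (26.355,10.625): [(20.405, 20.1881) (18.1914, 15.0766) (22.894, 11.5049) (30, 11.6591) (30, 22.59)]  |A|=99.4559
9. canonical 5-gon: [(20.405, 20.1881) (18.1914, 15.0766) (22.894, 11.5049) (30, 11.6591) (30, 22.59)]
10. shoelace: 99.4559

Area of P1's cell: 99.4559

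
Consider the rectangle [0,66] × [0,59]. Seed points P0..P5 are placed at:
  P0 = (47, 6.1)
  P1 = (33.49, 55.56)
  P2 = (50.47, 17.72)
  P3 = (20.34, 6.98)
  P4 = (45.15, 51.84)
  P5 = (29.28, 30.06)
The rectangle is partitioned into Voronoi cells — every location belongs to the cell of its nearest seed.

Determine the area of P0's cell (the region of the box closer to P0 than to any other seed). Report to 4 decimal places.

Area of P0's cell: 372.7024

1. box [0,66]×[0,59]: [(0, 0) (66, 0) (66, 59) (0, 59)]
2. ⊥bis P0·P1 via (40.245,30.83): [(0, 19.8371) (0, 0) (66, 0) (66, 37.865)]  |A|=1904.1679
3. ⊥bis P0·P2 via (48.735,11.91): [(11.5891, 23.0026) (0, 19.8371) (0, 0) (66, 0) (66, 6.7543)]  |A|=1057.7866
4. ⊥bis P0·P3 via (33.67,6.54): [(33.9926, 16.3124) (33.4541, 0) (66, 0) (66, 6.7543)]  |A|=373.5446
5. ⊥bis P0·P4 via (46.075,28.97): [(33.9926, 16.3124) (33.4541, 0) (66, 0) (66, 6.7543)]  |A|=373.5446
6. ⊥bis P0·P5 via (38.14,18.08): [(35.2445, 15.9386) (33.9486, 14.9802) (33.4541, 0) (66, 0) (66, 6.7543)]  |A|=372.7024
7. canonical 5-gon: [(35.2445, 15.9386) (33.9486, 14.9802) (33.4541, 0) (66, 0) (66, 6.7543)]
8. shoelace: 372.7024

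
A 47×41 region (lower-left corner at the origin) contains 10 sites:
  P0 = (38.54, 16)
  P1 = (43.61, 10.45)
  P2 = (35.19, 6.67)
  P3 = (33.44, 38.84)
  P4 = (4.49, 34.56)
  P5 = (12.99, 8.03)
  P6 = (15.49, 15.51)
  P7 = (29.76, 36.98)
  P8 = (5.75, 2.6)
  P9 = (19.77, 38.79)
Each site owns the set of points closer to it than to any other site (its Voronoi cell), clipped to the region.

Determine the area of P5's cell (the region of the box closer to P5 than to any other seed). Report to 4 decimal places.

1. box [0,47]×[0,41]: [(0, 0) (47, 0) (47, 41) (0, 41)]
2. ⊥bis P5·P0 via (25.765,12.015): [(0, 0) (29.5129, 0) (16.7235, 41) (0, 41)]  |A|=947.8467
3. ⊥bis P5·P1 via (28.3,9.24): [(0, 0) (29.0303, 0) (28.8665, 2.0724) (16.7235, 41) (0, 41)]  |A|=947.3465
4. ⊥bis P5·P2 via (24.09,7.35): [(0, 0) (23.6397, 0) (24.6038, 15.7375) (16.7235, 41) (0, 41)]  |A|=901.6321
5. ⊥bis P5·P3 via (23.215,23.435): [(0, 38.8439) (0, 0) (23.6397, 0) (24.6038, 15.7375) (21.9383, 24.2824)]  |A|=738.1923
6. ⊥bis P5·P4 via (8.74,21.295): [(20.6771, 25.1195) (0, 18.4948) (0, 0) (23.6397, 0) (24.6038, 15.7375) (21.9383, 24.2824)]  |A|=527.8127
7. ⊥bis P5·P6 via (14.24,11.77): [(0, 16.5294) (0, 0) (23.6397, 0) (24.1577, 8.4553)]  |A|=299.5957
8. ⊥bis P5·P7 via (21.375,22.505): [(0, 16.5294) (0, 0) (23.6397, 0) (24.1577, 8.4553)]  |A|=299.5957
9. ⊥bis P5·P8 via (9.37,5.315): [(1.2801, 16.1015) (13.3562, 0) (23.6397, 0) (24.1577, 8.4553)]  |A|=181.4881
10. ⊥bis P5·P9 via (16.38,23.41): [(1.2801, 16.1015) (13.3562, 0) (23.6397, 0) (24.1577, 8.4553)]  |A|=181.4881
11. canonical 4-gon: [(1.2801, 16.1015) (13.3562, 0) (23.6397, 0) (24.1577, 8.4553)]
12. shoelace: 181.4881

Area of P5's cell: 181.4881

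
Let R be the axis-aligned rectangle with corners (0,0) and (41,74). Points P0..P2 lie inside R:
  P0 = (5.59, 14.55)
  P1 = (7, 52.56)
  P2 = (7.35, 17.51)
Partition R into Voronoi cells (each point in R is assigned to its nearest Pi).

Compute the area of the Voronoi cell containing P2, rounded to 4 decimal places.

Area of P2's cell: 1109.6505

1. box [0,41]×[0,74]: [(0, 0) (41, 0) (41, 74) (0, 74)]
2. ⊥bis P2·P0 via (6.47,16.03): [(0, 19.877) (33.4295, 0) (41, 0) (41, 74) (0, 74)]  |A|=2701.76
3. ⊥bis P2·P1 via (7.175,35.035): [(0, 34.9634) (0, 19.877) (33.4295, 0) (41, 0) (41, 35.3728)]  |A|=1109.6505
4. canonical 5-gon: [(0, 34.9634) (0, 19.877) (33.4295, 0) (41, 0) (41, 35.3728)]
5. shoelace: 1109.6505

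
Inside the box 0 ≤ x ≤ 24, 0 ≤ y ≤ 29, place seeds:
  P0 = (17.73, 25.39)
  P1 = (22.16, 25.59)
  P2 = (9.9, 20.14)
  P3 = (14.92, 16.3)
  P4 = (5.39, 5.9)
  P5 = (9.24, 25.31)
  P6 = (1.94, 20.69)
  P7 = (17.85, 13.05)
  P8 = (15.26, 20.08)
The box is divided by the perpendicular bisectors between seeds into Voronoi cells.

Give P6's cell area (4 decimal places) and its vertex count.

1. box [0,24]×[0,29]: [(0, 0) (24, 0) (24, 29) (0, 29)]
2. ⊥bis P6·P0 via (9.835,23.04): [(0, 0) (16.693, 0) (8.061, 29) (0, 29)]  |A|=358.9327
3. ⊥bis P6·P1 via (12.05,23.14): [(0, 0) (16.693, 0) (8.061, 29) (0, 29)]  |A|=358.9327
4. ⊥bis P6·P2 via (5.92,20.415): [(0, 0) (4.5094, 0) (6.5132, 29) (0, 29)]  |A|=159.8277
5. ⊥bis P6·P3 via (8.43,18.495): [(0, 0) (2.1748, 0) (5.1088, 8.6752) (6.5132, 29) (0, 29)]  |A|=149.7008
6. ⊥bis P6·P4 via (3.665,13.295): [(0, 12.4401) (5.4569, 13.713) (6.5132, 29) (0, 29)]  |A|=94.9666
7. ⊥bis P6·P5 via (5.59,23): [(0, 12.4401) (5.4569, 13.713) (6.0485, 22.2755) (1.7927, 29) (0, 29)]  |A|=79.0952
8. ⊥bis P6·P7 via (9.895,16.87): [(0, 12.4401) (5.4569, 13.713) (6.0485, 22.2755) (1.7927, 29) (0, 29)]  |A|=79.0952
9. ⊥bis P6·P8 via (8.6,20.385): [(0, 12.4401) (5.4569, 13.713) (6.0485, 22.2755) (1.7927, 29) (0, 29)]  |A|=79.0952
10. canonical 5-gon: [(0, 12.4401) (5.4569, 13.713) (6.0485, 22.2755) (1.7927, 29) (0, 29)]
11. shoelace: 79.0952

Area of P6's cell: 79.0952 (5 vertices)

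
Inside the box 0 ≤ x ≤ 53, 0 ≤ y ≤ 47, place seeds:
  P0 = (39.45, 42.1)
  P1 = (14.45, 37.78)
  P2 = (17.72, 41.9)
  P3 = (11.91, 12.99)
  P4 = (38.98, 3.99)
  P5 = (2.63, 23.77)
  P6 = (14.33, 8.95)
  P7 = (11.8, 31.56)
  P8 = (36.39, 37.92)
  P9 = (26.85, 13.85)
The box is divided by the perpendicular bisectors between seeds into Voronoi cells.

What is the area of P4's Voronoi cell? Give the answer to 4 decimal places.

Area of P4's cell: 402.2810

1. box [0,53]×[0,47]: [(0, 0) (53, 0) (53, 47) (0, 47)]
2. ⊥bis P4·P0 via (39.215,23.045): [(0, 23.5286) (0, 0) (53, 0) (53, 22.875)]  |A|=1229.696
3. ⊥bis P4·P1 via (26.715,20.885): [(29.8495, 23.1605) (0, 1.4911) (0, 0) (53, 0) (53, 22.875)]  |A|=900.7918
4. ⊥bis P4·P2 via (28.35,22.945): [(29.8495, 23.1605) (0, 1.4911) (0, 0) (53, 0) (53, 22.875)]  |A|=900.7918
5. ⊥bis P4·P3 via (25.445,8.49): [(30.3206, 23.1547) (22.6223, 0) (53, 0) (53, 22.875)]  |A|=611.0886
6. ⊥bis P4·P5 via (20.805,13.88): [(30.3206, 23.1547) (22.6223, 0) (53, 0) (53, 22.875)]  |A|=611.0886
7. ⊥bis P4·P6 via (26.655,6.47): [(30.3206, 23.1547) (29.5395, 20.8055) (25.3531, 0) (53, 0) (53, 22.875)]  |A|=582.6807
8. ⊥bis P4·P7 via (25.39,17.775): [(30.8404, 23.1483) (30.064, 22.3829) (29.5395, 20.8055) (25.3531, 0) (53, 0) (53, 22.875)]  |A|=582.4793
9. ⊥bis P4·P8 via (37.685,20.955): [(29.443, 20.3259) (25.3531, 0) (53, 0) (53, 22.124)]  |A|=541.561
10. ⊥bis P4·P9 via (32.915,8.92): [(43.0294, 21.363) (25.6643, 0) (53, 0) (53, 22.124)]  |A|=402.281
11. canonical 4-gon: [(43.0294, 21.363) (25.6643, 0) (53, 0) (53, 22.124)]
12. shoelace: 402.281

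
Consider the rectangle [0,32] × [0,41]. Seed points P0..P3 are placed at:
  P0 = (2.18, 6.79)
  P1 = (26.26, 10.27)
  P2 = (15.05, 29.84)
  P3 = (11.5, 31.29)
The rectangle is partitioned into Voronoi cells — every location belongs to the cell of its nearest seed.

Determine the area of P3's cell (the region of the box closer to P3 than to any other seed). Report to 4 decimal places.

1. box [0,32]×[0,41]: [(0, 0) (32, 0) (32, 41) (0, 41)]
2. ⊥bis P3·P0 via (6.84,19.04): [(0, 21.642) (32, 9.4689) (32, 41) (0, 41)]  |A|=814.2252
3. ⊥bis P3·P1 via (18.88,20.78): [(0, 21.642) (13.0421, 16.6807) (32, 29.9927) (32, 41) (0, 41)]  |A|=619.6811
4. ⊥bis P3·P2 via (13.275,30.565): [(0, 21.642) (8.3353, 18.4712) (17.5372, 41) (0, 41)]  |A|=278.2231
5. canonical 4-gon: [(0, 21.642) (8.3353, 18.4712) (17.5372, 41) (0, 41)]
6. shoelace: 278.2231

Area of P3's cell: 278.2231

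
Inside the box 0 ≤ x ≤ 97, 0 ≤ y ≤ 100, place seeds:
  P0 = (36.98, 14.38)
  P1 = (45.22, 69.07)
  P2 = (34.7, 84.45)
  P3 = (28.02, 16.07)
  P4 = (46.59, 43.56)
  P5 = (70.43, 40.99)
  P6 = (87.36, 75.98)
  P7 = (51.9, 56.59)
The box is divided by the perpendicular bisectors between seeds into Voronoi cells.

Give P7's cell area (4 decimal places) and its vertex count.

Area of P7's cell: 459.5145 (4 vertices)

1. box [0,97]×[0,100]: [(0, 0) (97, 0) (97, 100) (0, 100)]
2. ⊥bis P7·P0 via (44.44,35.485): [(0, 51.1932) (97, 16.9066) (97, 100) (0, 100)]  |A|=6397.1588
3. ⊥bis P7·P1 via (48.56,62.83): [(16.1526, 45.4838) (97, 16.9066) (97, 88.7578)]  |A|=2904.4916
4. ⊥bis P7·P2 via (43.3,70.52): [(16.1526, 45.4838) (97, 16.9066) (97, 88.7578)]  |A|=2904.4916
5. ⊥bis P7·P3 via (39.96,36.33): [(20.4892, 47.8049) (36.8288, 38.1753) (97, 16.9066) (97, 88.7578)]  |A|=2864.6487
6. ⊥bis P7·P4 via (49.245,50.075): [(35.3269, 55.7469) (97, 30.6138) (97, 88.7578)]  |A|=1792.9594
7. ⊥bis P7·P5 via (61.165,48.79): [(93.0192, 86.6271) (35.3269, 55.7469) (58.9256, 46.13)]  |A|=641.7769
8. ⊥bis P7·P6 via (69.63,66.285): [(72.0964, 61.7745) (66.3209, 72.3366) (35.3269, 55.7469) (58.9256, 46.13)]  |A|=459.5145
9. canonical 4-gon: [(72.0964, 61.7745) (66.3209, 72.3366) (35.3269, 55.7469) (58.9256, 46.13)]
10. shoelace: 459.5145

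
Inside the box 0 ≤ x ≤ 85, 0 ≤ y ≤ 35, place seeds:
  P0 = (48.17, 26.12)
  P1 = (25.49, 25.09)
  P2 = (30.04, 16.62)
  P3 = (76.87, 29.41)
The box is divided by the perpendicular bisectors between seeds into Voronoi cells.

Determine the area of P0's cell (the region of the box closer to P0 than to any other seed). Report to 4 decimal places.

1. box [0,85]×[0,35]: [(0, 0) (85, 0) (85, 35) (0, 35)]
2. ⊥bis P0·P1 via (36.83,25.605): [(37.9928, 0) (85, 0) (85, 35) (36.4033, 35)]  |A|=1673.0671
3. ⊥bis P0·P2 via (39.105,21.37): [(36.8247, 25.7218) (50.3027, 0) (85, 0) (85, 35) (36.4033, 35)]  |A|=1514.7508
4. ⊥bis P0·P3 via (62.52,27.765): [(36.8247, 25.7218) (50.3027, 0) (65.7028, 0) (61.6906, 35) (36.4033, 35)]  |A|=769.136
5. canonical 5-gon: [(36.8247, 25.7218) (50.3027, 0) (65.7028, 0) (61.6906, 35) (36.4033, 35)]
6. shoelace: 769.136

Area of P0's cell: 769.1360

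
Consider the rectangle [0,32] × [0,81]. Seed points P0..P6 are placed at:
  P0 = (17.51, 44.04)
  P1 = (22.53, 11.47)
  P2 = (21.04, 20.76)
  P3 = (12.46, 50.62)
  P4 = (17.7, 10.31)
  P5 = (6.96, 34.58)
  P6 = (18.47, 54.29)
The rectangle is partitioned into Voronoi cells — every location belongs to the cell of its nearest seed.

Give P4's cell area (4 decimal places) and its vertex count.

Area of P4's cell: 369.3495 (5 vertices)

1. box [0,32]×[0,81]: [(0, 0) (32, 0) (32, 81) (0, 81)]
2. ⊥bis P4·P0 via (17.605,27.175): [(0, 27.0758) (0, 0) (32, 0) (32, 27.2561)]  |A|=869.3107
3. ⊥bis P4·P1 via (20.115,10.89): [(16.2058, 27.1671) (0, 27.0758) (0, 0) (22.7304, 0)]  |A|=528.1525
4. ⊥bis P4·P2 via (19.37,15.535): [(18.9686, 15.6633) (0, 21.726) (0, 0) (22.7304, 0)]  |A|=384.0724
5. ⊥bis P4·P3 via (15.08,30.465): [(18.9686, 15.6633) (0, 21.726) (0, 0) (22.7304, 0)]  |A|=384.0724
6. ⊥bis P4·P5 via (12.33,22.445): [(18.9686, 15.6633) (6.2158, 19.7393) (0, 16.9887) (0, 0) (22.7304, 0)]  |A|=369.3495
7. ⊥bis P4·P6 via (18.085,32.3): [(18.9686, 15.6633) (6.2158, 19.7393) (0, 16.9887) (0, 0) (22.7304, 0)]  |A|=369.3495
8. canonical 5-gon: [(18.9686, 15.6633) (6.2158, 19.7393) (0, 16.9887) (0, 0) (22.7304, 0)]
9. shoelace: 369.3495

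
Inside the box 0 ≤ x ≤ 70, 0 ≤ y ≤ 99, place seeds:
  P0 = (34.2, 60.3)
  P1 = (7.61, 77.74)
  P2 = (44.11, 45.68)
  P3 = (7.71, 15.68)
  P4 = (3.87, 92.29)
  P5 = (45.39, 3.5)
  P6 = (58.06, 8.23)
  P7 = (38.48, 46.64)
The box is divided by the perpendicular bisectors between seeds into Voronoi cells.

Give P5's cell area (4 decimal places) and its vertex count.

1. box [0,70]×[0,99]: [(0, 0) (70, 0) (70, 99) (0, 99)]
2. ⊥bis P5·P0 via (39.795,31.9): [(0, 24.0601) (0, 0) (70, 0) (70, 37.8506)]  |A|=2166.8746
3. ⊥bis P5·P1 via (26.5,40.62): [(0, 24.0601) (0, 0) (70, 0) (70, 37.8506)]  |A|=2166.8746
4. ⊥bis P5·P2 via (44.75,24.59): [(0, 23.232) (0, 0) (70, 0) (70, 25.3562)]  |A|=1700.5888
5. ⊥bis P5·P3 via (26.55,9.59): [(31.2665, 24.1808) (23.45, 0) (70, 0) (70, 25.3562)]  |A|=1053.8766
6. ⊥bis P5·P4 via (24.63,47.895): [(31.2665, 24.1808) (23.45, 0) (70, 0) (70, 25.3562)]  |A|=1053.8766
7. ⊥bis P5·P6 via (51.725,5.865): [(44.7347, 24.5895) (31.2665, 24.1808) (23.45, 0) (53.9145, 0)]  |A|=535.7931
8. ⊥bis P5·P7 via (41.935,25.07): [(44.7347, 24.5895) (37.5799, 24.3724) (30.987, 23.3164) (23.45, 0) (53.9145, 0)]  |A|=533.0911
9. canonical 5-gon: [(44.7347, 24.5895) (37.5799, 24.3724) (30.987, 23.3164) (23.45, 0) (53.9145, 0)]
10. shoelace: 533.0911

Area of P5's cell: 533.0911 (5 vertices)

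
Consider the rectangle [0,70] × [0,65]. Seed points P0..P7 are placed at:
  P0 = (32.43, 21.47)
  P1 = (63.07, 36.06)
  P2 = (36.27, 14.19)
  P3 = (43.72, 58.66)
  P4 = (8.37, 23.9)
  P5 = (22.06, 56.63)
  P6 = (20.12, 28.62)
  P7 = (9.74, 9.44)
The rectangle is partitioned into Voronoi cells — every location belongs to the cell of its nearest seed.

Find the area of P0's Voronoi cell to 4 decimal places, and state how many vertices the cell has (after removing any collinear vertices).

Area of P0's cell: 391.3147 (5 vertices)

1. box [0,70]×[0,65]: [(0, 0) (70, 0) (70, 65) (0, 65)]
2. ⊥bis P0·P1 via (47.75,28.765): [(0, 0) (61.4472, 0) (30.4958, 65) (0, 65)]  |A|=2988.1466
3. ⊥bis P0·P2 via (34.35,17.83): [(0, 0) (0.5473, 0) (49.2217, 25.6744) (30.4958, 65) (0, 65)]  |A|=2206.3628
4. ⊥bis P0·P3 via (38.075,40.065): [(0, 51.6237) (0, 0) (0.5473, 0) (49.2217, 25.6744) (43.0949, 38.5411)]  |A|=1514.6942
5. ⊥bis P0·P4 via (20.4,22.685): [(22.6289, 44.7541) (19.0971, 9.7845) (49.2217, 25.6744) (43.0949, 38.5411)]  |A|=611.2932
6. ⊥bis P0·P5 via (27.245,39.05): [(34.434, 41.1703) (21.8934, 37.4716) (19.0971, 9.7845) (49.2217, 25.6744) (43.0949, 38.5411)]  |A|=566.9902
7. ⊥bis P0·P6 via (26.275,25.045): [(35.4601, 40.8588) (19.4519, 13.2979) (19.0971, 9.7845) (49.2217, 25.6744) (43.0949, 38.5411)]  |A|=403.2952
8. ⊥bis P0·P7 via (21.085,15.455): [(35.4601, 40.8588) (20.9036, 15.7972) (23, 11.8432) (49.2217, 25.6744) (43.0949, 38.5411)]  |A|=391.3147
9. canonical 5-gon: [(35.4601, 40.8588) (20.9036, 15.7972) (23, 11.8432) (49.2217, 25.6744) (43.0949, 38.5411)]
10. shoelace: 391.3147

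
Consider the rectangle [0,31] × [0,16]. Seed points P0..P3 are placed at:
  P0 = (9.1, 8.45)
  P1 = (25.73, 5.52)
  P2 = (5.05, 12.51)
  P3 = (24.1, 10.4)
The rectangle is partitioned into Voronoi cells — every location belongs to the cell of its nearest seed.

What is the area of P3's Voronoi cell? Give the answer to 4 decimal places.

1. box [0,31]×[0,16]: [(0, 0) (31, 0) (31, 16) (0, 16)]
2. ⊥bis P3·P0 via (16.6,9.425): [(17.8253, 0) (31, 0) (31, 16) (15.7452, 16)]  |A|=227.436
3. ⊥bis P3·P1 via (24.915,7.96): [(17.1286, 5.3592) (31, 9.9925) (31, 16) (15.7452, 16)]  |A|=122.8278
4. ⊥bis P3·P2 via (14.575,11.455): [(17.1286, 5.3592) (31, 9.9925) (31, 16) (15.7452, 16)]  |A|=122.8278
5. canonical 4-gon: [(17.1286, 5.3592) (31, 9.9925) (31, 16) (15.7452, 16)]
6. shoelace: 122.8278

Area of P3's cell: 122.8278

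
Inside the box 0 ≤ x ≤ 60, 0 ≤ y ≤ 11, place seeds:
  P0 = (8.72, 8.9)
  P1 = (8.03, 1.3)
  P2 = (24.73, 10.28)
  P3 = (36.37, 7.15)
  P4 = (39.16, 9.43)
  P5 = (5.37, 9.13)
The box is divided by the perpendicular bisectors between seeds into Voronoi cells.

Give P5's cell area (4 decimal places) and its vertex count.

1. box [0,60]×[0,11]: [(0, 0) (60, 0) (60, 11) (0, 11)]
2. ⊥bis P5·P0 via (7.045,9.015): [(0, 0) (6.4261, 0) (7.1813, 11) (0, 11)]  |A|=74.8404
3. ⊥bis P5·P1 via (6.7,5.215): [(0, 2.9389) (6.7861, 5.2443) (7.1813, 11) (0, 11)]  |A|=48.0186
4. ⊥bis P5·P2 via (15.05,9.705): [(0, 2.9389) (6.7861, 5.2443) (7.1813, 11) (0, 11)]  |A|=48.0186
5. ⊥bis P5·P3 via (20.87,8.14): [(0, 2.9389) (6.7861, 5.2443) (7.1813, 11) (0, 11)]  |A|=48.0186
6. ⊥bis P5·P4 via (22.265,9.28): [(0, 2.9389) (6.7861, 5.2443) (7.1813, 11) (0, 11)]  |A|=48.0186
7. canonical 4-gon: [(0, 2.9389) (6.7861, 5.2443) (7.1813, 11) (0, 11)]
8. shoelace: 48.0186

Area of P5's cell: 48.0186 (4 vertices)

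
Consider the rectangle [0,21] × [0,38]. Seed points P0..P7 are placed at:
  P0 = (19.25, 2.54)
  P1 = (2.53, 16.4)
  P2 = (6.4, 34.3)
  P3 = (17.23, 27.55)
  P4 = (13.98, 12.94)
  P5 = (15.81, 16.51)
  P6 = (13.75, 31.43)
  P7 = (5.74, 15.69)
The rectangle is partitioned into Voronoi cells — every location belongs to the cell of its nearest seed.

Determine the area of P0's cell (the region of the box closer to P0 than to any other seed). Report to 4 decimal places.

1. box [0,21]×[0,38]: [(0, 0) (21, 0) (21, 38) (0, 38)]
2. ⊥bis P0·P1 via (10.89,9.47): [(3.0399, 0) (21, 0) (21, 21.6662)]  |A|=194.5638
3. ⊥bis P0·P2 via (12.825,18.42): [(3.0399, 0) (21, 0) (21, 21.6662)]  |A|=194.5638
4. ⊥bis P0·P3 via (18.24,15.045): [(15.3156, 14.8088) (3.0399, 0) (21, 0) (21, 15.2679)]  |A|=176.3786
5. ⊥bis P0·P4 via (16.615,7.74): [(4.2706, 1.4847) (3.0399, 0) (21, 0) (21, 9.962)]  |A|=96.6621
6. ⊥bis P0·P5 via (17.53,9.525): [(4.2706, 1.4847) (3.0399, 0) (21, 0) (21, 9.962)]  |A|=96.6621
7. ⊥bis P0·P6 via (16.5,16.985): [(4.2706, 1.4847) (3.0399, 0) (21, 0) (21, 9.962)]  |A|=96.6621
8. ⊥bis P0·P7 via (12.495,9.115): [(5.8442, 2.2821) (3.6229, 0) (21, 0) (21, 9.962)]  |A|=95.3194
9. canonical 4-gon: [(5.8442, 2.2821) (3.6229, 0) (21, 0) (21, 9.962)]
10. shoelace: 95.3194

Area of P0's cell: 95.3194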